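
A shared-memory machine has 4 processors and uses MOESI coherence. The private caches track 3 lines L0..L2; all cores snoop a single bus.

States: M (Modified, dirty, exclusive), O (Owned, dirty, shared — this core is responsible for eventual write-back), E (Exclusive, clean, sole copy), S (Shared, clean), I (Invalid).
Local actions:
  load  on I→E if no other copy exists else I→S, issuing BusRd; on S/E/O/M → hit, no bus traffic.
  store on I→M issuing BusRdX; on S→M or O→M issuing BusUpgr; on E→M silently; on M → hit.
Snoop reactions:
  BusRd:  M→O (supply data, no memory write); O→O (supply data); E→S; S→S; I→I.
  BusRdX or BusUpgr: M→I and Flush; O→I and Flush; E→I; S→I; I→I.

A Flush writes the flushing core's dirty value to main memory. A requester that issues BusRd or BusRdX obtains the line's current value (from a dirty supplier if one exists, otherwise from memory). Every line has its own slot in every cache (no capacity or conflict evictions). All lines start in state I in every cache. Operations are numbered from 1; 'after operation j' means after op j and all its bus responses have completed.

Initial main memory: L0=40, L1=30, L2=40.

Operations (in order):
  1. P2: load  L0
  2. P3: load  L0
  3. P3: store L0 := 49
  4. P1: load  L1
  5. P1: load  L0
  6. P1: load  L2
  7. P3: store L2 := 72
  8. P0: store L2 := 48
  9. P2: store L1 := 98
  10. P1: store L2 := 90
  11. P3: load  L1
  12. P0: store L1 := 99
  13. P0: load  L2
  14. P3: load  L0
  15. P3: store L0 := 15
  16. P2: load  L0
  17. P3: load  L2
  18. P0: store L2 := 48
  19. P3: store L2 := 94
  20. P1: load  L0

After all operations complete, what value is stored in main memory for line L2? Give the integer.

1. P2: load  L0  bus=[BusRd]  L0: P0=I P1=I P2=E P3=I  mem[L0]=40
2. P3: load  L0  bus=[BusRd]  L0: P0=I P1=I P2=S P3=S  mem[L0]=40
3. P3: store L0 := 49  bus=[BusUpgr]  L0: P0=I P1=I P2=I P3=M  mem[L0]=40
4. P1: load  L1  bus=[BusRd]  L1: P0=I P1=E P2=I P3=I  mem[L1]=30
5. P1: load  L0  bus=[BusRd]  L0: P0=I P1=S P2=I P3=O  mem[L0]=40
6. P1: load  L2  bus=[BusRd]  L2: P0=I P1=E P2=I P3=I  mem[L2]=40
7. P3: store L2 := 72  bus=[BusRdX]  L2: P0=I P1=I P2=I P3=M  mem[L2]=40
8. P0: store L2 := 48  bus=[BusRdX,Flush]  L2: P0=M P1=I P2=I P3=I  mem[L2]=72
9. P2: store L1 := 98  bus=[BusRdX]  L1: P0=I P1=I P2=M P3=I  mem[L1]=30
10. P1: store L2 := 90  bus=[BusRdX,Flush]  L2: P0=I P1=M P2=I P3=I  mem[L2]=48
11. P3: load  L1  bus=[BusRd]  L1: P0=I P1=I P2=O P3=S  mem[L1]=30
12. P0: store L1 := 99  bus=[BusRdX,Flush]  L1: P0=M P1=I P2=I P3=I  mem[L1]=98
13. P0: load  L2  bus=[BusRd]  L2: P0=S P1=O P2=I P3=I  mem[L2]=48
14. P3: load  L0  bus=[-]  L0: P0=I P1=S P2=I P3=O  mem[L0]=40
15. P3: store L0 := 15  bus=[BusUpgr]  L0: P0=I P1=I P2=I P3=M  mem[L0]=40
16. P2: load  L0  bus=[BusRd]  L0: P0=I P1=I P2=S P3=O  mem[L0]=40
17. P3: load  L2  bus=[BusRd]  L2: P0=S P1=O P2=I P3=S  mem[L2]=48
18. P0: store L2 := 48  bus=[BusUpgr,Flush]  L2: P0=M P1=I P2=I P3=I  mem[L2]=90
19. P3: store L2 := 94  bus=[BusRdX,Flush]  L2: P0=I P1=I P2=I P3=M  mem[L2]=48
20. P1: load  L0  bus=[BusRd]  L0: P0=I P1=S P2=S P3=O  mem[L0]=40

memory[L2] = 48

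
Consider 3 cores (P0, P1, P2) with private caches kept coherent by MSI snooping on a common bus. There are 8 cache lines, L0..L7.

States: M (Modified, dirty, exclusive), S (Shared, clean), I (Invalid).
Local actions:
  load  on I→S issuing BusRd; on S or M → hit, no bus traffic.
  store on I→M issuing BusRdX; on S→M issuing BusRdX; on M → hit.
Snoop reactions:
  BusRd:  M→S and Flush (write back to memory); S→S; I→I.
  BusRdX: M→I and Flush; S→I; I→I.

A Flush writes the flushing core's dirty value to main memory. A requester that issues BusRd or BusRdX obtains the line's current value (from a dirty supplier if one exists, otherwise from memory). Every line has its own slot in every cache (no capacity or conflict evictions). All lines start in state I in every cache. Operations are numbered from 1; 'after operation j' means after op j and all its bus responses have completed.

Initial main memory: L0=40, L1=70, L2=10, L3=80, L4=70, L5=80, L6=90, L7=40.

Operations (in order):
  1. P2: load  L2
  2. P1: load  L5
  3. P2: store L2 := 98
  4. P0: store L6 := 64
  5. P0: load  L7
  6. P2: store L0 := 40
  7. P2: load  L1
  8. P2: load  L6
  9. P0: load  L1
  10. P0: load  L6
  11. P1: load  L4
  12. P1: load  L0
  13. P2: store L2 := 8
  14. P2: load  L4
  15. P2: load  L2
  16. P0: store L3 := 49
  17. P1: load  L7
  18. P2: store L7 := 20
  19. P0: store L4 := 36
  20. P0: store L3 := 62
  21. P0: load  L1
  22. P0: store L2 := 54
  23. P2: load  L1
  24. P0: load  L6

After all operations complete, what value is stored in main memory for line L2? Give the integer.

memory[L2] = 8

  op1 P2: load  L2 → I/I/S on L2; bus BusRd; mem=10
  op2 P1: load  L5 → I/S/I on L5; bus BusRd; mem=80
  op3 P2: store L2 := 98 → I/I/M on L2; bus BusRdX; mem=10
  op4 P0: store L6 := 64 → M/I/I on L6; bus BusRdX; mem=90
  op5 P0: load  L7 → S/I/I on L7; bus BusRd; mem=40
  op6 P2: store L0 := 40 → I/I/M on L0; bus BusRdX; mem=40
  op7 P2: load  L1 → I/I/S on L1; bus BusRd; mem=70
  op8 P2: load  L6 → S/I/S on L6; bus BusRd Flush; mem=64
  op9 P0: load  L1 → S/I/S on L1; bus BusRd; mem=70
  op10 P0: load  L6 → S/I/S on L6; bus (none); mem=64
  op11 P1: load  L4 → I/S/I on L4; bus BusRd; mem=70
  op12 P1: load  L0 → I/S/S on L0; bus BusRd Flush; mem=40
  op13 P2: store L2 := 8 → I/I/M on L2; bus (none); mem=10
  op14 P2: load  L4 → I/S/S on L4; bus BusRd; mem=70
  op15 P2: load  L2 → I/I/M on L2; bus (none); mem=10
  op16 P0: store L3 := 49 → M/I/I on L3; bus BusRdX; mem=80
  op17 P1: load  L7 → S/S/I on L7; bus BusRd; mem=40
  op18 P2: store L7 := 20 → I/I/M on L7; bus BusRdX; mem=40
  op19 P0: store L4 := 36 → M/I/I on L4; bus BusRdX; mem=70
  op20 P0: store L3 := 62 → M/I/I on L3; bus (none); mem=80
  op21 P0: load  L1 → S/I/S on L1; bus (none); mem=70
  op22 P0: store L2 := 54 → M/I/I on L2; bus BusRdX Flush; mem=8
  op23 P2: load  L1 → S/I/S on L1; bus (none); mem=70
  op24 P0: load  L6 → S/I/S on L6; bus (none); mem=64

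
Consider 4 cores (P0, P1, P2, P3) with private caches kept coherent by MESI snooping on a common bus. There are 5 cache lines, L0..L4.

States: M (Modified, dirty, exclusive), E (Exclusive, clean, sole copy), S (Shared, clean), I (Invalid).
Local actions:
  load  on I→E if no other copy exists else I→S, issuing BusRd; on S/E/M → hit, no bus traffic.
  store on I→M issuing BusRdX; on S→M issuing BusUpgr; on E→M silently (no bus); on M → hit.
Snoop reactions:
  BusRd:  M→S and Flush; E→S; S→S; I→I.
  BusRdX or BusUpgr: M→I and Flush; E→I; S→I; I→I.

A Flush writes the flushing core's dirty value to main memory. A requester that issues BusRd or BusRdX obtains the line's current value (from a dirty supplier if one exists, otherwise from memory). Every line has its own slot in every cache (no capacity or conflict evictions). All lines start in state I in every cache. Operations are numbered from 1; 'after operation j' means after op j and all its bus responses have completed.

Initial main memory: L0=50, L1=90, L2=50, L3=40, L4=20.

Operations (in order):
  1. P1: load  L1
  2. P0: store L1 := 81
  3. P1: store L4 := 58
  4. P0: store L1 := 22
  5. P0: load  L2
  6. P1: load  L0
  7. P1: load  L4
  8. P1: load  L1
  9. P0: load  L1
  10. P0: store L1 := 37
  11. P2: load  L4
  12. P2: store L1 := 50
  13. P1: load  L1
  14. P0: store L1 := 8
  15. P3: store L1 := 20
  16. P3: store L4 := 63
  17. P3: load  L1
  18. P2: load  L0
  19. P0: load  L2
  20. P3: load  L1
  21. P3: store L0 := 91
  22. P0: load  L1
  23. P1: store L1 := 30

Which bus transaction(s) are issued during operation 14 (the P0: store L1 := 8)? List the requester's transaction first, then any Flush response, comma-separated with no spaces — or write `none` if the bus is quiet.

step 1: P1: load  L1  ⟶  IEII  (L1)  txn=BusRd  M[L1]=90
step 2: P0: store L1 := 81  ⟶  MIII  (L1)  txn=BusRdX  M[L1]=90
step 3: P1: store L4 := 58  ⟶  IMII  (L4)  txn=BusRdX  M[L4]=20
step 4: P0: store L1 := 22  ⟶  MIII  (L1)  txn=∅  M[L1]=90
step 5: P0: load  L2  ⟶  EIII  (L2)  txn=BusRd  M[L2]=50
step 6: P1: load  L0  ⟶  IEII  (L0)  txn=BusRd  M[L0]=50
step 7: P1: load  L4  ⟶  IMII  (L4)  txn=∅  M[L4]=20
step 8: P1: load  L1  ⟶  SSII  (L1)  txn=BusRd+Flush  M[L1]=22
step 9: P0: load  L1  ⟶  SSII  (L1)  txn=∅  M[L1]=22
step 10: P0: store L1 := 37  ⟶  MIII  (L1)  txn=BusUpgr  M[L1]=22
step 11: P2: load  L4  ⟶  ISSI  (L4)  txn=BusRd+Flush  M[L4]=58
step 12: P2: store L1 := 50  ⟶  IIMI  (L1)  txn=BusRdX+Flush  M[L1]=37
step 13: P1: load  L1  ⟶  ISSI  (L1)  txn=BusRd+Flush  M[L1]=50
step 14: P0: store L1 := 8  ⟶  MIII  (L1)  txn=BusRdX  M[L1]=50
step 15: P3: store L1 := 20  ⟶  IIIM  (L1)  txn=BusRdX+Flush  M[L1]=8
step 16: P3: store L4 := 63  ⟶  IIIM  (L4)  txn=BusRdX  M[L4]=58
step 17: P3: load  L1  ⟶  IIIM  (L1)  txn=∅  M[L1]=8
step 18: P2: load  L0  ⟶  ISSI  (L0)  txn=BusRd  M[L0]=50
step 19: P0: load  L2  ⟶  EIII  (L2)  txn=∅  M[L2]=50
step 20: P3: load  L1  ⟶  IIIM  (L1)  txn=∅  M[L1]=8
step 21: P3: store L0 := 91  ⟶  IIIM  (L0)  txn=BusRdX  M[L0]=50
step 22: P0: load  L1  ⟶  SIIS  (L1)  txn=BusRd+Flush  M[L1]=20
step 23: P1: store L1 := 30  ⟶  IMII  (L1)  txn=BusRdX  M[L1]=20

bus = BusRdX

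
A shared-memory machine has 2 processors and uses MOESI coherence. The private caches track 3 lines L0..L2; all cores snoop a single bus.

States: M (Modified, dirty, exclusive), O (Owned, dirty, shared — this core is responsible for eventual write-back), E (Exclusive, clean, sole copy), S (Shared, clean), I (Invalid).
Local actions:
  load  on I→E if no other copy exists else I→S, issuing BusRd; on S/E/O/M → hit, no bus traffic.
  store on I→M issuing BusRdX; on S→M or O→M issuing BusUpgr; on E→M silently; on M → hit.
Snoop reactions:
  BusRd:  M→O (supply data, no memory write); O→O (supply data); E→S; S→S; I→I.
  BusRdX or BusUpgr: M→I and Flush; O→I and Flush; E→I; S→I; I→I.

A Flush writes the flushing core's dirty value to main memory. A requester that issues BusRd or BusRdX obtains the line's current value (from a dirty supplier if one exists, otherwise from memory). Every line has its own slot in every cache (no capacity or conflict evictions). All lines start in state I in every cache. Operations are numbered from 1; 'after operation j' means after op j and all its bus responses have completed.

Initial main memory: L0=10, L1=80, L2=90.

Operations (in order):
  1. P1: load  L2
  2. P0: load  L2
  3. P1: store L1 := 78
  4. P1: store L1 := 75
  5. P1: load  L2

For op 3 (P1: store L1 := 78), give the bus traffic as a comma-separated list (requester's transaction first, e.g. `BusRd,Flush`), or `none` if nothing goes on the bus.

[1] P1: load  L2 | P0:I, P1:E(90) | bus: BusRd
[2] P0: load  L2 | P0:S(90), P1:S(90) | bus: BusRd
[3] P1: store L1 := 78 | P0:I, P1:M(78) | bus: BusRdX
[4] P1: store L1 := 75 | P0:I, P1:M(75) | bus: none
[5] P1: load  L2 | P0:S(90), P1:S(90) | bus: none

bus = BusRdX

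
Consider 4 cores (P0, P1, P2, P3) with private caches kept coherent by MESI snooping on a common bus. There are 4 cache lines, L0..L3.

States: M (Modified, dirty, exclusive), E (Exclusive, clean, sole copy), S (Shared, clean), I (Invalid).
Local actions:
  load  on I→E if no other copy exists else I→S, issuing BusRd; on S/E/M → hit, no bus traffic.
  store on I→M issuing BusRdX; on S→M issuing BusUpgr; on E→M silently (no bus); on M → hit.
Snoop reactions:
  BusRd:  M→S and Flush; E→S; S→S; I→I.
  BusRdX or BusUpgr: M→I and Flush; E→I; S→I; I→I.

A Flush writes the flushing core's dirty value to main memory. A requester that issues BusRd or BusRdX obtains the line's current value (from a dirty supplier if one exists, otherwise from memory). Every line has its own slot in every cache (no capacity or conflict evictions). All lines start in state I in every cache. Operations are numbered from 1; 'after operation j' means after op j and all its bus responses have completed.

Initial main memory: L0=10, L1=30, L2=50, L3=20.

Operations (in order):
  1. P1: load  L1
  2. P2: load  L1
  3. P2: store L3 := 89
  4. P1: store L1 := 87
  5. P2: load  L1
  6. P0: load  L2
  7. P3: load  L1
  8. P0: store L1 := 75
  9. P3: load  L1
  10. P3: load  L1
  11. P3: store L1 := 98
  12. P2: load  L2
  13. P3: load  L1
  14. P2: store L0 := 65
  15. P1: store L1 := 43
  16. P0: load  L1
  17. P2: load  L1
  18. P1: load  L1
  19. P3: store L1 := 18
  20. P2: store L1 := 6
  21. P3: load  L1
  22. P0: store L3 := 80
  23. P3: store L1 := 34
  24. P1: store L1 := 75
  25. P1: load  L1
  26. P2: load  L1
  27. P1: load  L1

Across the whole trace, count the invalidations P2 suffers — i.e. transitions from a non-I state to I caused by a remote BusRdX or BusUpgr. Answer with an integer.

  op1 P1: load  L1 → I/E/I/I on L1; bus BusRd; mem=30
  op2 P2: load  L1 → I/S/S/I on L1; bus BusRd; mem=30
  op3 P2: store L3 := 89 → I/I/M/I on L3; bus BusRdX; mem=20
  op4 P1: store L1 := 87 → I/M/I/I on L1; bus BusUpgr; mem=30
  op5 P2: load  L1 → I/S/S/I on L1; bus BusRd Flush; mem=87
  op6 P0: load  L2 → E/I/I/I on L2; bus BusRd; mem=50
  op7 P3: load  L1 → I/S/S/S on L1; bus BusRd; mem=87
  op8 P0: store L1 := 75 → M/I/I/I on L1; bus BusRdX; mem=87
  op9 P3: load  L1 → S/I/I/S on L1; bus BusRd Flush; mem=75
  op10 P3: load  L1 → S/I/I/S on L1; bus (none); mem=75
  op11 P3: store L1 := 98 → I/I/I/M on L1; bus BusUpgr; mem=75
  op12 P2: load  L2 → S/I/S/I on L2; bus BusRd; mem=50
  op13 P3: load  L1 → I/I/I/M on L1; bus (none); mem=75
  op14 P2: store L0 := 65 → I/I/M/I on L0; bus BusRdX; mem=10
  op15 P1: store L1 := 43 → I/M/I/I on L1; bus BusRdX Flush; mem=98
  op16 P0: load  L1 → S/S/I/I on L1; bus BusRd Flush; mem=43
  op17 P2: load  L1 → S/S/S/I on L1; bus BusRd; mem=43
  op18 P1: load  L1 → S/S/S/I on L1; bus (none); mem=43
  op19 P3: store L1 := 18 → I/I/I/M on L1; bus BusRdX; mem=43
  op20 P2: store L1 := 6 → I/I/M/I on L1; bus BusRdX Flush; mem=18
  op21 P3: load  L1 → I/I/S/S on L1; bus BusRd Flush; mem=6
  op22 P0: store L3 := 80 → M/I/I/I on L3; bus BusRdX Flush; mem=89
  op23 P3: store L1 := 34 → I/I/I/M on L1; bus BusUpgr; mem=6
  op24 P1: store L1 := 75 → I/M/I/I on L1; bus BusRdX Flush; mem=34
  op25 P1: load  L1 → I/M/I/I on L1; bus (none); mem=34
  op26 P2: load  L1 → I/S/S/I on L1; bus BusRd Flush; mem=75
  op27 P1: load  L1 → I/S/S/I on L1; bus (none); mem=75

invalidations = 5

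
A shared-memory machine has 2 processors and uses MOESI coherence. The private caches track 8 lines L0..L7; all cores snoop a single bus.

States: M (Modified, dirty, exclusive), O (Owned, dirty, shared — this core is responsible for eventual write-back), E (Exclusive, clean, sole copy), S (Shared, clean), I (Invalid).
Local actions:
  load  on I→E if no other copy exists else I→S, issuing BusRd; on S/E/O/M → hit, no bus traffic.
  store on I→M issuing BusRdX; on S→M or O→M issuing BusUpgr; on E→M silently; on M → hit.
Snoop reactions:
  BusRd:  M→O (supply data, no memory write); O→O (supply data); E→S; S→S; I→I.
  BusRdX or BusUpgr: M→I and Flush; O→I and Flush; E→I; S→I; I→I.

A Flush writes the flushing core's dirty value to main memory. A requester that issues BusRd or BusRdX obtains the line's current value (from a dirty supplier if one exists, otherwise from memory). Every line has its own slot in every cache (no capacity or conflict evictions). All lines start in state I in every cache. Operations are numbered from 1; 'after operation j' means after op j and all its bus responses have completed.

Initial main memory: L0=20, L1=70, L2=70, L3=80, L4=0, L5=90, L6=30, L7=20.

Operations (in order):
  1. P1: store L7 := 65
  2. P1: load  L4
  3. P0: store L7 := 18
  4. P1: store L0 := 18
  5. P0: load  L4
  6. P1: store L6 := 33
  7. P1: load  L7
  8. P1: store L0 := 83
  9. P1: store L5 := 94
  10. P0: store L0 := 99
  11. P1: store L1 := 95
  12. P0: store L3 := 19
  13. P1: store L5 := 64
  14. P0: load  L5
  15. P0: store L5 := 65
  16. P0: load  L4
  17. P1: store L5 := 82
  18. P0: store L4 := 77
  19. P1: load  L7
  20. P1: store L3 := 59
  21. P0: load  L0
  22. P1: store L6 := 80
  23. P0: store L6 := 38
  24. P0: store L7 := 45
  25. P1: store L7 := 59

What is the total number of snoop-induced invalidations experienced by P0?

1. P1: store L7 := 65  bus=[BusRdX]  L7: P0=I P1=M  mem[L7]=20
2. P1: load  L4  bus=[BusRd]  L4: P0=I P1=E  mem[L4]=0
3. P0: store L7 := 18  bus=[BusRdX,Flush]  L7: P0=M P1=I  mem[L7]=65
4. P1: store L0 := 18  bus=[BusRdX]  L0: P0=I P1=M  mem[L0]=20
5. P0: load  L4  bus=[BusRd]  L4: P0=S P1=S  mem[L4]=0
6. P1: store L6 := 33  bus=[BusRdX]  L6: P0=I P1=M  mem[L6]=30
7. P1: load  L7  bus=[BusRd]  L7: P0=O P1=S  mem[L7]=65
8. P1: store L0 := 83  bus=[-]  L0: P0=I P1=M  mem[L0]=20
9. P1: store L5 := 94  bus=[BusRdX]  L5: P0=I P1=M  mem[L5]=90
10. P0: store L0 := 99  bus=[BusRdX,Flush]  L0: P0=M P1=I  mem[L0]=83
11. P1: store L1 := 95  bus=[BusRdX]  L1: P0=I P1=M  mem[L1]=70
12. P0: store L3 := 19  bus=[BusRdX]  L3: P0=M P1=I  mem[L3]=80
13. P1: store L5 := 64  bus=[-]  L5: P0=I P1=M  mem[L5]=90
14. P0: load  L5  bus=[BusRd]  L5: P0=S P1=O  mem[L5]=90
15. P0: store L5 := 65  bus=[BusUpgr,Flush]  L5: P0=M P1=I  mem[L5]=64
16. P0: load  L4  bus=[-]  L4: P0=S P1=S  mem[L4]=0
17. P1: store L5 := 82  bus=[BusRdX,Flush]  L5: P0=I P1=M  mem[L5]=65
18. P0: store L4 := 77  bus=[BusUpgr]  L4: P0=M P1=I  mem[L4]=0
19. P1: load  L7  bus=[-]  L7: P0=O P1=S  mem[L7]=65
20. P1: store L3 := 59  bus=[BusRdX,Flush]  L3: P0=I P1=M  mem[L3]=19
21. P0: load  L0  bus=[-]  L0: P0=M P1=I  mem[L0]=83
22. P1: store L6 := 80  bus=[-]  L6: P0=I P1=M  mem[L6]=30
23. P0: store L6 := 38  bus=[BusRdX,Flush]  L6: P0=M P1=I  mem[L6]=80
24. P0: store L7 := 45  bus=[BusUpgr]  L7: P0=M P1=I  mem[L7]=65
25. P1: store L7 := 59  bus=[BusRdX,Flush]  L7: P0=I P1=M  mem[L7]=45

invalidations = 3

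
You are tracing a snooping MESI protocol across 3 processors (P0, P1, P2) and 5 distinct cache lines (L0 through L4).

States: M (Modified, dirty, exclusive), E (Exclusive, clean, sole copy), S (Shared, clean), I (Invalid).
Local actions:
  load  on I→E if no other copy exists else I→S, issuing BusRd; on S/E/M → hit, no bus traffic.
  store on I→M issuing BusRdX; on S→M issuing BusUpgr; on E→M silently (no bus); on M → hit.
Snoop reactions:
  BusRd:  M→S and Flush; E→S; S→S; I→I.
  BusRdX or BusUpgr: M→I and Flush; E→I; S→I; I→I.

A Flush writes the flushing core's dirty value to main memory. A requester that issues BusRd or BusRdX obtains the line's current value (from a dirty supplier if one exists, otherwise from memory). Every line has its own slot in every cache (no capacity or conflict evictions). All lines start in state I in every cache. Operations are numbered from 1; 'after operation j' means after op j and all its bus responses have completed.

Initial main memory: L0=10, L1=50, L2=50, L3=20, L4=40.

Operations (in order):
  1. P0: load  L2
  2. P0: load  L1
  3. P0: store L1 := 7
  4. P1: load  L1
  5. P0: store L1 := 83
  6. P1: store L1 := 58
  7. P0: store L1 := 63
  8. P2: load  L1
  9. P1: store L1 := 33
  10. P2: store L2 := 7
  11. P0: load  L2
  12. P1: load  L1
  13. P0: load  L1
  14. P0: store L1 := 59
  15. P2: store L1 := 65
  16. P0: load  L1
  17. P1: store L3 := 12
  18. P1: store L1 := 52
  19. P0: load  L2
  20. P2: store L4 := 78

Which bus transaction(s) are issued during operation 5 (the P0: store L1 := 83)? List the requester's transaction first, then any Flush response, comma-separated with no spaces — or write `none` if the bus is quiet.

step 1: P0: load  L2  ⟶  EII  (L2)  txn=BusRd  M[L2]=50
step 2: P0: load  L1  ⟶  EII  (L1)  txn=BusRd  M[L1]=50
step 3: P0: store L1 := 7  ⟶  MII  (L1)  txn=∅  M[L1]=50
step 4: P1: load  L1  ⟶  SSI  (L1)  txn=BusRd+Flush  M[L1]=7
step 5: P0: store L1 := 83  ⟶  MII  (L1)  txn=BusUpgr  M[L1]=7
step 6: P1: store L1 := 58  ⟶  IMI  (L1)  txn=BusRdX+Flush  M[L1]=83
step 7: P0: store L1 := 63  ⟶  MII  (L1)  txn=BusRdX+Flush  M[L1]=58
step 8: P2: load  L1  ⟶  SIS  (L1)  txn=BusRd+Flush  M[L1]=63
step 9: P1: store L1 := 33  ⟶  IMI  (L1)  txn=BusRdX  M[L1]=63
step 10: P2: store L2 := 7  ⟶  IIM  (L2)  txn=BusRdX  M[L2]=50
step 11: P0: load  L2  ⟶  SIS  (L2)  txn=BusRd+Flush  M[L2]=7
step 12: P1: load  L1  ⟶  IMI  (L1)  txn=∅  M[L1]=63
step 13: P0: load  L1  ⟶  SSI  (L1)  txn=BusRd+Flush  M[L1]=33
step 14: P0: store L1 := 59  ⟶  MII  (L1)  txn=BusUpgr  M[L1]=33
step 15: P2: store L1 := 65  ⟶  IIM  (L1)  txn=BusRdX+Flush  M[L1]=59
step 16: P0: load  L1  ⟶  SIS  (L1)  txn=BusRd+Flush  M[L1]=65
step 17: P1: store L3 := 12  ⟶  IMI  (L3)  txn=BusRdX  M[L3]=20
step 18: P1: store L1 := 52  ⟶  IMI  (L1)  txn=BusRdX  M[L1]=65
step 19: P0: load  L2  ⟶  SIS  (L2)  txn=∅  M[L2]=7
step 20: P2: store L4 := 78  ⟶  IIM  (L4)  txn=BusRdX  M[L4]=40

bus = BusUpgr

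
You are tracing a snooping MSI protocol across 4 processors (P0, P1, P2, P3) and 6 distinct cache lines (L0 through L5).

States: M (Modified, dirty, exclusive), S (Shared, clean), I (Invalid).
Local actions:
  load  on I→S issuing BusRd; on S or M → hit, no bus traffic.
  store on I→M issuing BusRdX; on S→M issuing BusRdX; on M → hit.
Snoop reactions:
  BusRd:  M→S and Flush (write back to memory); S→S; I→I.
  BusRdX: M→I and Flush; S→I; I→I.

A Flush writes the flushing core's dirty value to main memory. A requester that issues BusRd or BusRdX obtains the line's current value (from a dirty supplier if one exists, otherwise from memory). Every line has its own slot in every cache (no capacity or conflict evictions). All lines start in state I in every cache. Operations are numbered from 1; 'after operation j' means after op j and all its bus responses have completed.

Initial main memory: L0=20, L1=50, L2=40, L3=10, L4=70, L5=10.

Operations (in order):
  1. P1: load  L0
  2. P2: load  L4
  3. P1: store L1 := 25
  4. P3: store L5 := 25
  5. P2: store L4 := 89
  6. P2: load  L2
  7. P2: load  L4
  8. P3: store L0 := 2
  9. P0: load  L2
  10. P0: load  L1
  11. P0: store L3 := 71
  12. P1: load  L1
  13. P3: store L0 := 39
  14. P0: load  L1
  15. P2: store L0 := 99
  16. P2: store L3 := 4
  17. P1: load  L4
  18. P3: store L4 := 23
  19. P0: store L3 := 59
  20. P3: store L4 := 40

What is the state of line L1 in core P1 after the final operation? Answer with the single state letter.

step 1: P1: load  L0  ⟶  ISII  (L0)  txn=BusRd  M[L0]=20
step 2: P2: load  L4  ⟶  IISI  (L4)  txn=BusRd  M[L4]=70
step 3: P1: store L1 := 25  ⟶  IMII  (L1)  txn=BusRdX  M[L1]=50
step 4: P3: store L5 := 25  ⟶  IIIM  (L5)  txn=BusRdX  M[L5]=10
step 5: P2: store L4 := 89  ⟶  IIMI  (L4)  txn=BusRdX  M[L4]=70
step 6: P2: load  L2  ⟶  IISI  (L2)  txn=BusRd  M[L2]=40
step 7: P2: load  L4  ⟶  IIMI  (L4)  txn=∅  M[L4]=70
step 8: P3: store L0 := 2  ⟶  IIIM  (L0)  txn=BusRdX  M[L0]=20
step 9: P0: load  L2  ⟶  SISI  (L2)  txn=BusRd  M[L2]=40
step 10: P0: load  L1  ⟶  SSII  (L1)  txn=BusRd+Flush  M[L1]=25
step 11: P0: store L3 := 71  ⟶  MIII  (L3)  txn=BusRdX  M[L3]=10
step 12: P1: load  L1  ⟶  SSII  (L1)  txn=∅  M[L1]=25
step 13: P3: store L0 := 39  ⟶  IIIM  (L0)  txn=∅  M[L0]=20
step 14: P0: load  L1  ⟶  SSII  (L1)  txn=∅  M[L1]=25
step 15: P2: store L0 := 99  ⟶  IIMI  (L0)  txn=BusRdX+Flush  M[L0]=39
step 16: P2: store L3 := 4  ⟶  IIMI  (L3)  txn=BusRdX+Flush  M[L3]=71
step 17: P1: load  L4  ⟶  ISSI  (L4)  txn=BusRd+Flush  M[L4]=89
step 18: P3: store L4 := 23  ⟶  IIIM  (L4)  txn=BusRdX  M[L4]=89
step 19: P0: store L3 := 59  ⟶  MIII  (L3)  txn=BusRdX+Flush  M[L3]=4
step 20: P3: store L4 := 40  ⟶  IIIM  (L4)  txn=∅  M[L4]=89

state = S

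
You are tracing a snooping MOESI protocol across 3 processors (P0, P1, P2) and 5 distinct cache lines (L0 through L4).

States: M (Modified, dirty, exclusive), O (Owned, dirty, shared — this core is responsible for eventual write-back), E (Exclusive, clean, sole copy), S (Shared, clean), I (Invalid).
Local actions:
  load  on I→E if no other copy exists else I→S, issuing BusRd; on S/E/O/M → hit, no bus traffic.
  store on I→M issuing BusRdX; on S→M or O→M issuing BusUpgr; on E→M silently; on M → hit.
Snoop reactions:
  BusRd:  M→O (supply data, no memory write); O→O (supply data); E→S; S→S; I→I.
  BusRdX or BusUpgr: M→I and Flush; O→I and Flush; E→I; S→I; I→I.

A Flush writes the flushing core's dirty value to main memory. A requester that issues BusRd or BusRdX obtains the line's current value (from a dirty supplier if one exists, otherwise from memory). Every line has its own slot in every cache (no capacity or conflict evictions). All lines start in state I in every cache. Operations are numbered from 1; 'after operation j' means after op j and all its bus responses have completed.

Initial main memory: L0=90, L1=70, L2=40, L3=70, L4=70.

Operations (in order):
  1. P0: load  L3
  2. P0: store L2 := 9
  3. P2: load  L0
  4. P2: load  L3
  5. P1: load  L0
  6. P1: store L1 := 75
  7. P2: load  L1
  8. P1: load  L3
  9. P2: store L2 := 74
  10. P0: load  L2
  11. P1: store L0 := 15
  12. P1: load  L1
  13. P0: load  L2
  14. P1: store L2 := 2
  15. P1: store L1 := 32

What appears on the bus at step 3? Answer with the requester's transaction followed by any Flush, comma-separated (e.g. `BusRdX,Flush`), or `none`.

bus = BusRd

step 1: P0: load  L3  ⟶  EII  (L3)  txn=BusRd  M[L3]=70
step 2: P0: store L2 := 9  ⟶  MII  (L2)  txn=BusRdX  M[L2]=40
step 3: P2: load  L0  ⟶  IIE  (L0)  txn=BusRd  M[L0]=90
step 4: P2: load  L3  ⟶  SIS  (L3)  txn=BusRd  M[L3]=70
step 5: P1: load  L0  ⟶  ISS  (L0)  txn=BusRd  M[L0]=90
step 6: P1: store L1 := 75  ⟶  IMI  (L1)  txn=BusRdX  M[L1]=70
step 7: P2: load  L1  ⟶  IOS  (L1)  txn=BusRd  M[L1]=70
step 8: P1: load  L3  ⟶  SSS  (L3)  txn=BusRd  M[L3]=70
step 9: P2: store L2 := 74  ⟶  IIM  (L2)  txn=BusRdX+Flush  M[L2]=9
step 10: P0: load  L2  ⟶  SIO  (L2)  txn=BusRd  M[L2]=9
step 11: P1: store L0 := 15  ⟶  IMI  (L0)  txn=BusUpgr  M[L0]=90
step 12: P1: load  L1  ⟶  IOS  (L1)  txn=∅  M[L1]=70
step 13: P0: load  L2  ⟶  SIO  (L2)  txn=∅  M[L2]=9
step 14: P1: store L2 := 2  ⟶  IMI  (L2)  txn=BusRdX+Flush  M[L2]=74
step 15: P1: store L1 := 32  ⟶  IMI  (L1)  txn=BusUpgr  M[L1]=70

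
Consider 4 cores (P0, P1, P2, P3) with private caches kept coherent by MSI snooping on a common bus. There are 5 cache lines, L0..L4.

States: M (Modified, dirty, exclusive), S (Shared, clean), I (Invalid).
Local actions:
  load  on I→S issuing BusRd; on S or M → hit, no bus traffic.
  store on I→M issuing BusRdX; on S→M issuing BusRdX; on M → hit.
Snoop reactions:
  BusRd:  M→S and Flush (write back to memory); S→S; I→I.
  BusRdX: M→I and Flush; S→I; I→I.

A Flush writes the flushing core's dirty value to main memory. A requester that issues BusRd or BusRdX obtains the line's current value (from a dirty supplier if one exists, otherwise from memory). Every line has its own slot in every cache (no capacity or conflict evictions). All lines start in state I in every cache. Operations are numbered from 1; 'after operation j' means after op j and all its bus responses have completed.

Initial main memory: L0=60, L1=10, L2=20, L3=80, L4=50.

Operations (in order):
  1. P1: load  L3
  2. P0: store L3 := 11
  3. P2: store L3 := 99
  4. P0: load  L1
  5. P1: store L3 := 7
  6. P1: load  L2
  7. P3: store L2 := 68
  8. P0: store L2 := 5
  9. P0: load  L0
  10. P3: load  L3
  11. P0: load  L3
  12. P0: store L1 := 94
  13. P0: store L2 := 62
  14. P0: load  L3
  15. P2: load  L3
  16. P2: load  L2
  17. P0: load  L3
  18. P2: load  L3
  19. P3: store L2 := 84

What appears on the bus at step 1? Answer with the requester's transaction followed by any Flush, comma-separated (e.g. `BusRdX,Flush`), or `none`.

bus = BusRd

[1] P1: load  L3 | P0:I, P1:S(80), P2:I, P3:I | bus: BusRd
[2] P0: store L3 := 11 | P0:M(11), P1:I, P2:I, P3:I | bus: BusRdX
[3] P2: store L3 := 99 | P0:I, P1:I, P2:M(99), P3:I | bus: BusRdX,Flush
[4] P0: load  L1 | P0:S(10), P1:I, P2:I, P3:I | bus: BusRd
[5] P1: store L3 := 7 | P0:I, P1:M(7), P2:I, P3:I | bus: BusRdX,Flush
[6] P1: load  L2 | P0:I, P1:S(20), P2:I, P3:I | bus: BusRd
[7] P3: store L2 := 68 | P0:I, P1:I, P2:I, P3:M(68) | bus: BusRdX
[8] P0: store L2 := 5 | P0:M(5), P1:I, P2:I, P3:I | bus: BusRdX,Flush
[9] P0: load  L0 | P0:S(60), P1:I, P2:I, P3:I | bus: BusRd
[10] P3: load  L3 | P0:I, P1:S(7), P2:I, P3:S(7) | bus: BusRd,Flush
[11] P0: load  L3 | P0:S(7), P1:S(7), P2:I, P3:S(7) | bus: BusRd
[12] P0: store L1 := 94 | P0:M(94), P1:I, P2:I, P3:I | bus: BusRdX
[13] P0: store L2 := 62 | P0:M(62), P1:I, P2:I, P3:I | bus: none
[14] P0: load  L3 | P0:S(7), P1:S(7), P2:I, P3:S(7) | bus: none
[15] P2: load  L3 | P0:S(7), P1:S(7), P2:S(7), P3:S(7) | bus: BusRd
[16] P2: load  L2 | P0:S(62), P1:I, P2:S(62), P3:I | bus: BusRd,Flush
[17] P0: load  L3 | P0:S(7), P1:S(7), P2:S(7), P3:S(7) | bus: none
[18] P2: load  L3 | P0:S(7), P1:S(7), P2:S(7), P3:S(7) | bus: none
[19] P3: store L2 := 84 | P0:I, P1:I, P2:I, P3:M(84) | bus: BusRdX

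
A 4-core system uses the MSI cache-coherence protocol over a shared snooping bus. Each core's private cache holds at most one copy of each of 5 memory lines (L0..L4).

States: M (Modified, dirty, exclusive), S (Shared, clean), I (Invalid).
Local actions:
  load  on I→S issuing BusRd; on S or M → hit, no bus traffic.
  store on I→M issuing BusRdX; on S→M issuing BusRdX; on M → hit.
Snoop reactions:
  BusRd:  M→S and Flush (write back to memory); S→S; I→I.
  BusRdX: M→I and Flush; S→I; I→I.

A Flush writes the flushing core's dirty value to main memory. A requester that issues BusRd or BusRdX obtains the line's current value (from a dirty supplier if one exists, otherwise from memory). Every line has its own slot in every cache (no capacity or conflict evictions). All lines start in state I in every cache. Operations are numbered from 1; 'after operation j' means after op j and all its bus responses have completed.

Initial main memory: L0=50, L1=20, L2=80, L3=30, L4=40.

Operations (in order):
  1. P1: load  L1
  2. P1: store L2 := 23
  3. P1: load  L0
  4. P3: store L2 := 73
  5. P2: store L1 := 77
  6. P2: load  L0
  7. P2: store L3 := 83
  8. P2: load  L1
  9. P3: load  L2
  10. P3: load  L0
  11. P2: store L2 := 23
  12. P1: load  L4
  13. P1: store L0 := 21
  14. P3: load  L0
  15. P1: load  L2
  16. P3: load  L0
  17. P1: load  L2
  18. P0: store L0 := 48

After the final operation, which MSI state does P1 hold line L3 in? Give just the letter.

step 1: P1: load  L1  ⟶  ISII  (L1)  txn=BusRd  M[L1]=20
step 2: P1: store L2 := 23  ⟶  IMII  (L2)  txn=BusRdX  M[L2]=80
step 3: P1: load  L0  ⟶  ISII  (L0)  txn=BusRd  M[L0]=50
step 4: P3: store L2 := 73  ⟶  IIIM  (L2)  txn=BusRdX+Flush  M[L2]=23
step 5: P2: store L1 := 77  ⟶  IIMI  (L1)  txn=BusRdX  M[L1]=20
step 6: P2: load  L0  ⟶  ISSI  (L0)  txn=BusRd  M[L0]=50
step 7: P2: store L3 := 83  ⟶  IIMI  (L3)  txn=BusRdX  M[L3]=30
step 8: P2: load  L1  ⟶  IIMI  (L1)  txn=∅  M[L1]=20
step 9: P3: load  L2  ⟶  IIIM  (L2)  txn=∅  M[L2]=23
step 10: P3: load  L0  ⟶  ISSS  (L0)  txn=BusRd  M[L0]=50
step 11: P2: store L2 := 23  ⟶  IIMI  (L2)  txn=BusRdX+Flush  M[L2]=73
step 12: P1: load  L4  ⟶  ISII  (L4)  txn=BusRd  M[L4]=40
step 13: P1: store L0 := 21  ⟶  IMII  (L0)  txn=BusRdX  M[L0]=50
step 14: P3: load  L0  ⟶  ISIS  (L0)  txn=BusRd+Flush  M[L0]=21
step 15: P1: load  L2  ⟶  ISSI  (L2)  txn=BusRd+Flush  M[L2]=23
step 16: P3: load  L0  ⟶  ISIS  (L0)  txn=∅  M[L0]=21
step 17: P1: load  L2  ⟶  ISSI  (L2)  txn=∅  M[L2]=23
step 18: P0: store L0 := 48  ⟶  MIII  (L0)  txn=BusRdX  M[L0]=21

state = I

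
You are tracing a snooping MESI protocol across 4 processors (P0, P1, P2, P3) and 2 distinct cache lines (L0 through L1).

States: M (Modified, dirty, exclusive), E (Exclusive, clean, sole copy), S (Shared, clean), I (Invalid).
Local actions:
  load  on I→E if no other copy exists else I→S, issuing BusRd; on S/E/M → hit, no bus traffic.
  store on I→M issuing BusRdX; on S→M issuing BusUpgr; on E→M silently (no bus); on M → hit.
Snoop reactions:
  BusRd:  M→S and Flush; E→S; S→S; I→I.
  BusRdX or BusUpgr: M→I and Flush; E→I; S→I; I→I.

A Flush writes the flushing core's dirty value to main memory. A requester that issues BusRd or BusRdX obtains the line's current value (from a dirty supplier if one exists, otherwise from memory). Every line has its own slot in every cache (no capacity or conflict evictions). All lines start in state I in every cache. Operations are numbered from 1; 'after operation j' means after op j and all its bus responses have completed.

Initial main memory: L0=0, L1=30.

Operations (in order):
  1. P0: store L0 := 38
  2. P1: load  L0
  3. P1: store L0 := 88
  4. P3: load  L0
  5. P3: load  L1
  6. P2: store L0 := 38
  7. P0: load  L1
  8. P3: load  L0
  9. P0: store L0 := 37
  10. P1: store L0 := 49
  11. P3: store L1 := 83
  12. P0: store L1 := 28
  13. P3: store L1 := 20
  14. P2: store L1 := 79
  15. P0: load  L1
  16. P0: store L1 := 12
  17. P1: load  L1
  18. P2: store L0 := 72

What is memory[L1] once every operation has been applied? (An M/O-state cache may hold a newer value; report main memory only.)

memory[L1] = 12

  op1 P0: store L0 := 38 → M/I/I/I on L0; bus BusRdX; mem=0
  op2 P1: load  L0 → S/S/I/I on L0; bus BusRd Flush; mem=38
  op3 P1: store L0 := 88 → I/M/I/I on L0; bus BusUpgr; mem=38
  op4 P3: load  L0 → I/S/I/S on L0; bus BusRd Flush; mem=88
  op5 P3: load  L1 → I/I/I/E on L1; bus BusRd; mem=30
  op6 P2: store L0 := 38 → I/I/M/I on L0; bus BusRdX; mem=88
  op7 P0: load  L1 → S/I/I/S on L1; bus BusRd; mem=30
  op8 P3: load  L0 → I/I/S/S on L0; bus BusRd Flush; mem=38
  op9 P0: store L0 := 37 → M/I/I/I on L0; bus BusRdX; mem=38
  op10 P1: store L0 := 49 → I/M/I/I on L0; bus BusRdX Flush; mem=37
  op11 P3: store L1 := 83 → I/I/I/M on L1; bus BusUpgr; mem=30
  op12 P0: store L1 := 28 → M/I/I/I on L1; bus BusRdX Flush; mem=83
  op13 P3: store L1 := 20 → I/I/I/M on L1; bus BusRdX Flush; mem=28
  op14 P2: store L1 := 79 → I/I/M/I on L1; bus BusRdX Flush; mem=20
  op15 P0: load  L1 → S/I/S/I on L1; bus BusRd Flush; mem=79
  op16 P0: store L1 := 12 → M/I/I/I on L1; bus BusUpgr; mem=79
  op17 P1: load  L1 → S/S/I/I on L1; bus BusRd Flush; mem=12
  op18 P2: store L0 := 72 → I/I/M/I on L0; bus BusRdX Flush; mem=49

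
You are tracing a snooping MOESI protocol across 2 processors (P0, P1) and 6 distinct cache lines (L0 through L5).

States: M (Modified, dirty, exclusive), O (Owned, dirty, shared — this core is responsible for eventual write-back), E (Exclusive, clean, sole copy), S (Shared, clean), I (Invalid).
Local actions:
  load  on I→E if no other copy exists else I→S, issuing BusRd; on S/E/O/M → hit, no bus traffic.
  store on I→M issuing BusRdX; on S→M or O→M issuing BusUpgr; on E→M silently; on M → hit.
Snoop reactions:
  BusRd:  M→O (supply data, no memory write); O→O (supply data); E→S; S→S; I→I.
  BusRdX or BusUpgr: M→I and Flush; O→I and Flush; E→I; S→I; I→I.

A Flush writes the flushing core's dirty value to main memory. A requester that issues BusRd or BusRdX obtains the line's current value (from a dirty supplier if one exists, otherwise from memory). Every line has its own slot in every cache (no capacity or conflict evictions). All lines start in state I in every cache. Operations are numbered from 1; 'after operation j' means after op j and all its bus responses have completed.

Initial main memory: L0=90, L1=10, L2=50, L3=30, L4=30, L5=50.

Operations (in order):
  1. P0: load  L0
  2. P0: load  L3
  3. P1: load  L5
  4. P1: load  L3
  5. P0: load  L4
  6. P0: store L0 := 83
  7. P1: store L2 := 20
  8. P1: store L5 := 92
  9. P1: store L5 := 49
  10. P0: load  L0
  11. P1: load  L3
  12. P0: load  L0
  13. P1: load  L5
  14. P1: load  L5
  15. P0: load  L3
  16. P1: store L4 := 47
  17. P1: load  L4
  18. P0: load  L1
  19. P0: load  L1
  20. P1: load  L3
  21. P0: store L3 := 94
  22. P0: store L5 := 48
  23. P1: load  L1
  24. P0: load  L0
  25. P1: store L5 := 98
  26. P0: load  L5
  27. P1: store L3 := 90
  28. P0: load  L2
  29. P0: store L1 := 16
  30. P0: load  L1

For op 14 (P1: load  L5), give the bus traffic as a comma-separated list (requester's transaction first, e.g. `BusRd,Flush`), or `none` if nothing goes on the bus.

bus = none

[1] P0: load  L0 | P0:E(90), P1:I | bus: BusRd
[2] P0: load  L3 | P0:E(30), P1:I | bus: BusRd
[3] P1: load  L5 | P0:I, P1:E(50) | bus: BusRd
[4] P1: load  L3 | P0:S(30), P1:S(30) | bus: BusRd
[5] P0: load  L4 | P0:E(30), P1:I | bus: BusRd
[6] P0: store L0 := 83 | P0:M(83), P1:I | bus: none
[7] P1: store L2 := 20 | P0:I, P1:M(20) | bus: BusRdX
[8] P1: store L5 := 92 | P0:I, P1:M(92) | bus: none
[9] P1: store L5 := 49 | P0:I, P1:M(49) | bus: none
[10] P0: load  L0 | P0:M(83), P1:I | bus: none
[11] P1: load  L3 | P0:S(30), P1:S(30) | bus: none
[12] P0: load  L0 | P0:M(83), P1:I | bus: none
[13] P1: load  L5 | P0:I, P1:M(49) | bus: none
[14] P1: load  L5 | P0:I, P1:M(49) | bus: none
[15] P0: load  L3 | P0:S(30), P1:S(30) | bus: none
[16] P1: store L4 := 47 | P0:I, P1:M(47) | bus: BusRdX
[17] P1: load  L4 | P0:I, P1:M(47) | bus: none
[18] P0: load  L1 | P0:E(10), P1:I | bus: BusRd
[19] P0: load  L1 | P0:E(10), P1:I | bus: none
[20] P1: load  L3 | P0:S(30), P1:S(30) | bus: none
[21] P0: store L3 := 94 | P0:M(94), P1:I | bus: BusUpgr
[22] P0: store L5 := 48 | P0:M(48), P1:I | bus: BusRdX,Flush
[23] P1: load  L1 | P0:S(10), P1:S(10) | bus: BusRd
[24] P0: load  L0 | P0:M(83), P1:I | bus: none
[25] P1: store L5 := 98 | P0:I, P1:M(98) | bus: BusRdX,Flush
[26] P0: load  L5 | P0:S(98), P1:O(98) | bus: BusRd
[27] P1: store L3 := 90 | P0:I, P1:M(90) | bus: BusRdX,Flush
[28] P0: load  L2 | P0:S(20), P1:O(20) | bus: BusRd
[29] P0: store L1 := 16 | P0:M(16), P1:I | bus: BusUpgr
[30] P0: load  L1 | P0:M(16), P1:I | bus: none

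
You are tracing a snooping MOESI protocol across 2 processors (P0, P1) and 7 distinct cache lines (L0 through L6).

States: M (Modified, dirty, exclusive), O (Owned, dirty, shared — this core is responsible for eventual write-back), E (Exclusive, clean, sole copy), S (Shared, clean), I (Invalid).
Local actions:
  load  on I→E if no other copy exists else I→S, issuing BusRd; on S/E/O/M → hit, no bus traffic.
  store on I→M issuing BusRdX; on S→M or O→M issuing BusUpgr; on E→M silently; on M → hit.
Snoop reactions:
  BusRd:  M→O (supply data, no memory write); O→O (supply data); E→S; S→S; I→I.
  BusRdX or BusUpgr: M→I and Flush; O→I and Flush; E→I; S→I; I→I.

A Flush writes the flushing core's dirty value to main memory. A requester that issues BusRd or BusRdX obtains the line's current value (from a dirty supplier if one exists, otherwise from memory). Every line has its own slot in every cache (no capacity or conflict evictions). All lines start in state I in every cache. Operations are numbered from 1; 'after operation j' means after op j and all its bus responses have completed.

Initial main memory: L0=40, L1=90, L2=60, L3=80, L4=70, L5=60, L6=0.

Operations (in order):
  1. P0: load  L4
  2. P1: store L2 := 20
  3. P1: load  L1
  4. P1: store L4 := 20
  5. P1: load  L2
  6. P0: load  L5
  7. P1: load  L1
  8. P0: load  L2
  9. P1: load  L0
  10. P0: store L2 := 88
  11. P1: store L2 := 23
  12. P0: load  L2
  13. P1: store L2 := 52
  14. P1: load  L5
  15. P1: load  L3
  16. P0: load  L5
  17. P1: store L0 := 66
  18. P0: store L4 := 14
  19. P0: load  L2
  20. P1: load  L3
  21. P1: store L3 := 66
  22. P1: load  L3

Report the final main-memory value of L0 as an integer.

memory[L0] = 40

[1] P0: load  L4 | P0:E(70), P1:I | bus: BusRd
[2] P1: store L2 := 20 | P0:I, P1:M(20) | bus: BusRdX
[3] P1: load  L1 | P0:I, P1:E(90) | bus: BusRd
[4] P1: store L4 := 20 | P0:I, P1:M(20) | bus: BusRdX
[5] P1: load  L2 | P0:I, P1:M(20) | bus: none
[6] P0: load  L5 | P0:E(60), P1:I | bus: BusRd
[7] P1: load  L1 | P0:I, P1:E(90) | bus: none
[8] P0: load  L2 | P0:S(20), P1:O(20) | bus: BusRd
[9] P1: load  L0 | P0:I, P1:E(40) | bus: BusRd
[10] P0: store L2 := 88 | P0:M(88), P1:I | bus: BusUpgr,Flush
[11] P1: store L2 := 23 | P0:I, P1:M(23) | bus: BusRdX,Flush
[12] P0: load  L2 | P0:S(23), P1:O(23) | bus: BusRd
[13] P1: store L2 := 52 | P0:I, P1:M(52) | bus: BusUpgr
[14] P1: load  L5 | P0:S(60), P1:S(60) | bus: BusRd
[15] P1: load  L3 | P0:I, P1:E(80) | bus: BusRd
[16] P0: load  L5 | P0:S(60), P1:S(60) | bus: none
[17] P1: store L0 := 66 | P0:I, P1:M(66) | bus: none
[18] P0: store L4 := 14 | P0:M(14), P1:I | bus: BusRdX,Flush
[19] P0: load  L2 | P0:S(52), P1:O(52) | bus: BusRd
[20] P1: load  L3 | P0:I, P1:E(80) | bus: none
[21] P1: store L3 := 66 | P0:I, P1:M(66) | bus: none
[22] P1: load  L3 | P0:I, P1:M(66) | bus: none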